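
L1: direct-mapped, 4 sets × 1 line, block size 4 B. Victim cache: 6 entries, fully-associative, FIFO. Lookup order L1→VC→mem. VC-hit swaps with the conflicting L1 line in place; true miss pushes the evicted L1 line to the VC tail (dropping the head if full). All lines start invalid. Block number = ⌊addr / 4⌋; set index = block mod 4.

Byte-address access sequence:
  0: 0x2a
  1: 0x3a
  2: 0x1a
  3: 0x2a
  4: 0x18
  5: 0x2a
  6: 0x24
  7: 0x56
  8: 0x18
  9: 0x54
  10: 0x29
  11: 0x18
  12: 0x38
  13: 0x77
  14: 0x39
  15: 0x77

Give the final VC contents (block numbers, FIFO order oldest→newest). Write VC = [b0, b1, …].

#0 0x2a→b10/s2 MISS; vc=[]
#1 0x3a→b14/s2 MISS; vc=[10]
#2 0x1a→b6/s2 MISS; vc=[10,14]
#3 0x2a→b10/s2 VC-HIT; vc=[6,14]
#4 0x18→b6/s2 VC-HIT; vc=[10,14]
#5 0x2a→b10/s2 VC-HIT; vc=[6,14]
#6 0x24→b9/s1 MISS; vc=[6,14]
#7 0x56→b21/s1 MISS; vc=[6,14,9]
#8 0x18→b6/s2 VC-HIT; vc=[10,14,9]
#9 0x54→b21/s1 L1-HIT; vc=[10,14,9]
#10 0x29→b10/s2 VC-HIT; vc=[6,14,9]
#11 0x18→b6/s2 VC-HIT; vc=[10,14,9]
#12 0x38→b14/s2 VC-HIT; vc=[10,6,9]
#13 0x77→b29/s1 MISS; vc=[10,6,9,21]
#14 0x39→b14/s2 L1-HIT; vc=[10,6,9,21]
#15 0x77→b29/s1 L1-HIT; vc=[10,6,9,21]

VC = [10, 6, 9, 21]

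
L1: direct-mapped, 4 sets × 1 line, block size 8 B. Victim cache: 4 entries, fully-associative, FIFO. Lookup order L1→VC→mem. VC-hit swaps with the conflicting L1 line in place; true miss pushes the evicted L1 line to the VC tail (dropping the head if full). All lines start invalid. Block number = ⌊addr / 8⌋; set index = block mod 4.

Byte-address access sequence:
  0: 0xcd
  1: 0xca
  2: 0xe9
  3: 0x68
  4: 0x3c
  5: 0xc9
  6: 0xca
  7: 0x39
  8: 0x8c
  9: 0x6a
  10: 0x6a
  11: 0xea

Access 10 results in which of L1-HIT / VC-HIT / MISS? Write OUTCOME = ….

0: 0xcd (blk 25, set 1) → MISS  vc=[]
1: 0xca (blk 25, set 1) → L1-HIT  vc=[]
2: 0xe9 (blk 29, set 1) → MISS  vc=[25]
3: 0x68 (blk 13, set 1) → MISS  vc=[25, 29]
4: 0x3c (blk 7, set 3) → MISS  vc=[25, 29]
5: 0xc9 (blk 25, set 1) → VC-HIT  vc=[13, 29]
6: 0xca (blk 25, set 1) → L1-HIT  vc=[13, 29]
7: 0x39 (blk 7, set 3) → L1-HIT  vc=[13, 29]
8: 0x8c (blk 17, set 1) → MISS  vc=[13, 29, 25]
9: 0x6a (blk 13, set 1) → VC-HIT  vc=[17, 29, 25]
10: 0x6a (blk 13, set 1) → L1-HIT  vc=[17, 29, 25]
11: 0xea (blk 29, set 1) → VC-HIT  vc=[17, 13, 25]

OUTCOME = L1-HIT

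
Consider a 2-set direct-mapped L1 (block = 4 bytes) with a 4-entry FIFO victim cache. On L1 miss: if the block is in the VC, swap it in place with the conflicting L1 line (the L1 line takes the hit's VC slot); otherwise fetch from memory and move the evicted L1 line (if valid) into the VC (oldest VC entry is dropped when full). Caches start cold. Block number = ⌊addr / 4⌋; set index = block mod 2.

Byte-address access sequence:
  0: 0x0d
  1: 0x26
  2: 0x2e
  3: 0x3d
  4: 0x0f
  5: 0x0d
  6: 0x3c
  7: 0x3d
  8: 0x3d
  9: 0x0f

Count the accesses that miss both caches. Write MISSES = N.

  [0] addr=0xd blk=3 s=1: MISS | VC []
  [1] addr=0x26 blk=9 s=1: MISS | VC [3]
  [2] addr=0x2e blk=11 s=1: MISS | VC [3, 9]
  [3] addr=0x3d blk=15 s=1: MISS | VC [3, 9, 11]
  [4] addr=0xf blk=3 s=1: VC-HIT | VC [15, 9, 11]
  [5] addr=0xd blk=3 s=1: L1-HIT | VC [15, 9, 11]
  [6] addr=0x3c blk=15 s=1: VC-HIT | VC [3, 9, 11]
  [7] addr=0x3d blk=15 s=1: L1-HIT | VC [3, 9, 11]
  [8] addr=0x3d blk=15 s=1: L1-HIT | VC [3, 9, 11]
  [9] addr=0xf blk=3 s=1: VC-HIT | VC [15, 9, 11]

MISSES = 4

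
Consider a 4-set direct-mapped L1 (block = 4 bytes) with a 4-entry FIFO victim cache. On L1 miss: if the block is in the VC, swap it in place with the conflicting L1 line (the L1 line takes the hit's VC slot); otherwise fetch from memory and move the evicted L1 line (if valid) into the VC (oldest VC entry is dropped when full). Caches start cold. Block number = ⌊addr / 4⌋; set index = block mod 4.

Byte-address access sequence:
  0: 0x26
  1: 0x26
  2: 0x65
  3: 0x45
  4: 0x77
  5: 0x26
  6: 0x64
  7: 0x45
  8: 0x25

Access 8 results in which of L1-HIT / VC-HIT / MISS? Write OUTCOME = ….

OUTCOME = VC-HIT

0: 0x26 (blk 9, set 1) → MISS  vc=[]
1: 0x26 (blk 9, set 1) → L1-HIT  vc=[]
2: 0x65 (blk 25, set 1) → MISS  vc=[9]
3: 0x45 (blk 17, set 1) → MISS  vc=[9, 25]
4: 0x77 (blk 29, set 1) → MISS  vc=[9, 25, 17]
5: 0x26 (blk 9, set 1) → VC-HIT  vc=[29, 25, 17]
6: 0x64 (blk 25, set 1) → VC-HIT  vc=[29, 9, 17]
7: 0x45 (blk 17, set 1) → VC-HIT  vc=[29, 9, 25]
8: 0x25 (blk 9, set 1) → VC-HIT  vc=[29, 17, 25]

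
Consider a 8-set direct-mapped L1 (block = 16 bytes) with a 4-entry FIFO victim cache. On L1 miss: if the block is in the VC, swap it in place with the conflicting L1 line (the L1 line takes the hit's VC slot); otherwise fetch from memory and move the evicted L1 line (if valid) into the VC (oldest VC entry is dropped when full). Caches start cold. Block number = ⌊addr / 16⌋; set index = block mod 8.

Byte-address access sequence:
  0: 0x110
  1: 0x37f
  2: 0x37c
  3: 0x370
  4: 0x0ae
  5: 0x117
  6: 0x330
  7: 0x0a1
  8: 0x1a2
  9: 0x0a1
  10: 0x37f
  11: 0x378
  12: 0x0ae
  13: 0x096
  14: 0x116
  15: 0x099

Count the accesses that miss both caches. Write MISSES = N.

0: 0x110 (blk 17, set 1) → MISS  vc=[]
1: 0x37f (blk 55, set 7) → MISS  vc=[]
2: 0x37c (blk 55, set 7) → L1-HIT  vc=[]
3: 0x370 (blk 55, set 7) → L1-HIT  vc=[]
4: 0xae (blk 10, set 2) → MISS  vc=[]
5: 0x117 (blk 17, set 1) → L1-HIT  vc=[]
6: 0x330 (blk 51, set 3) → MISS  vc=[]
7: 0xa1 (blk 10, set 2) → L1-HIT  vc=[]
8: 0x1a2 (blk 26, set 2) → MISS  vc=[10]
9: 0xa1 (blk 10, set 2) → VC-HIT  vc=[26]
10: 0x37f (blk 55, set 7) → L1-HIT  vc=[26]
11: 0x378 (blk 55, set 7) → L1-HIT  vc=[26]
12: 0xae (blk 10, set 2) → L1-HIT  vc=[26]
13: 0x96 (blk 9, set 1) → MISS  vc=[26, 17]
14: 0x116 (blk 17, set 1) → VC-HIT  vc=[26, 9]
15: 0x99 (blk 9, set 1) → VC-HIT  vc=[26, 17]

MISSES = 6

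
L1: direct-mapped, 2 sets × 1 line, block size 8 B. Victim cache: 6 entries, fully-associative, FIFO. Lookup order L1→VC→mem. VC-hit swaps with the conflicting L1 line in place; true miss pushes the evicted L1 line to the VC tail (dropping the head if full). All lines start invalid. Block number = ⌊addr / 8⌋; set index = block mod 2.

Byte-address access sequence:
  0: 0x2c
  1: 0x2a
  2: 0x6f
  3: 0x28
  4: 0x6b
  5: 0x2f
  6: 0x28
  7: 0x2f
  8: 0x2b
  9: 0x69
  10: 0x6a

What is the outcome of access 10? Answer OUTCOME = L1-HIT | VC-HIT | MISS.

#0 0x2c→b5/s1 MISS; vc=[]
#1 0x2a→b5/s1 L1-HIT; vc=[]
#2 0x6f→b13/s1 MISS; vc=[5]
#3 0x28→b5/s1 VC-HIT; vc=[13]
#4 0x6b→b13/s1 VC-HIT; vc=[5]
#5 0x2f→b5/s1 VC-HIT; vc=[13]
#6 0x28→b5/s1 L1-HIT; vc=[13]
#7 0x2f→b5/s1 L1-HIT; vc=[13]
#8 0x2b→b5/s1 L1-HIT; vc=[13]
#9 0x69→b13/s1 VC-HIT; vc=[5]
#10 0x6a→b13/s1 L1-HIT; vc=[5]

OUTCOME = L1-HIT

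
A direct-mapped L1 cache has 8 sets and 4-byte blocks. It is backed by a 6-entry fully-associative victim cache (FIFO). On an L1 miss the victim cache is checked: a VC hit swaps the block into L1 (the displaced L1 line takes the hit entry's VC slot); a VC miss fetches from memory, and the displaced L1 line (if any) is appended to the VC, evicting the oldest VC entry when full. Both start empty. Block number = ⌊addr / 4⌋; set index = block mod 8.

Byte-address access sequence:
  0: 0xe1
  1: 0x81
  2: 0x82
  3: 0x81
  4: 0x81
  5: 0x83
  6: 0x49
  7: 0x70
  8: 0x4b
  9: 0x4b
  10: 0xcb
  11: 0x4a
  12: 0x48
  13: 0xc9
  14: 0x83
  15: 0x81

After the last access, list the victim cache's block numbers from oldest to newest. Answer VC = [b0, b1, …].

#0 0xe1→b56/s0 MISS; vc=[]
#1 0x81→b32/s0 MISS; vc=[56]
#2 0x82→b32/s0 L1-HIT; vc=[56]
#3 0x81→b32/s0 L1-HIT; vc=[56]
#4 0x81→b32/s0 L1-HIT; vc=[56]
#5 0x83→b32/s0 L1-HIT; vc=[56]
#6 0x49→b18/s2 MISS; vc=[56]
#7 0x70→b28/s4 MISS; vc=[56]
#8 0x4b→b18/s2 L1-HIT; vc=[56]
#9 0x4b→b18/s2 L1-HIT; vc=[56]
#10 0xcb→b50/s2 MISS; vc=[56,18]
#11 0x4a→b18/s2 VC-HIT; vc=[56,50]
#12 0x48→b18/s2 L1-HIT; vc=[56,50]
#13 0xc9→b50/s2 VC-HIT; vc=[56,18]
#14 0x83→b32/s0 L1-HIT; vc=[56,18]
#15 0x81→b32/s0 L1-HIT; vc=[56,18]

VC = [56, 18]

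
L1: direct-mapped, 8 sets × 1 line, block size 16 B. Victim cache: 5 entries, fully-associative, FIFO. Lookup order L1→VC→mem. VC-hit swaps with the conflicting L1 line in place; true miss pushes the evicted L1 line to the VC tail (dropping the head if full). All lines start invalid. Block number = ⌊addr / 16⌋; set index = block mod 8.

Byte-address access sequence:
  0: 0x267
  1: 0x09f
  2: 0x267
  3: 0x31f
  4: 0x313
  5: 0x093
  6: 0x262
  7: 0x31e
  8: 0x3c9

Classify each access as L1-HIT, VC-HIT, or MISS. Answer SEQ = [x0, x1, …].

0: 0x267 (blk 38, set 6) → MISS  vc=[]
1: 0x9f (blk 9, set 1) → MISS  vc=[]
2: 0x267 (blk 38, set 6) → L1-HIT  vc=[]
3: 0x31f (blk 49, set 1) → MISS  vc=[9]
4: 0x313 (blk 49, set 1) → L1-HIT  vc=[9]
5: 0x93 (blk 9, set 1) → VC-HIT  vc=[49]
6: 0x262 (blk 38, set 6) → L1-HIT  vc=[49]
7: 0x31e (blk 49, set 1) → VC-HIT  vc=[9]
8: 0x3c9 (blk 60, set 4) → MISS  vc=[9]

SEQ = [MISS, MISS, L1-HIT, MISS, L1-HIT, VC-HIT, L1-HIT, VC-HIT, MISS]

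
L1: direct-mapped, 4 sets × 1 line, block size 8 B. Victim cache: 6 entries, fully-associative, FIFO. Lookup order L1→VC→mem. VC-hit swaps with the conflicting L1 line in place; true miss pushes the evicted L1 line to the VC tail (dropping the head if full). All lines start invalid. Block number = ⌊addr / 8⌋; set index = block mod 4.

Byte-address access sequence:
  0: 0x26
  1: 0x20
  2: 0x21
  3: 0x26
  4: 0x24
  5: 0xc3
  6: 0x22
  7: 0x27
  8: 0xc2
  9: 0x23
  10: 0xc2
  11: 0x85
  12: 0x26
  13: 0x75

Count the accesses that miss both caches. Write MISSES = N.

#0 0x26→b4/s0 MISS; vc=[]
#1 0x20→b4/s0 L1-HIT; vc=[]
#2 0x21→b4/s0 L1-HIT; vc=[]
#3 0x26→b4/s0 L1-HIT; vc=[]
#4 0x24→b4/s0 L1-HIT; vc=[]
#5 0xc3→b24/s0 MISS; vc=[4]
#6 0x22→b4/s0 VC-HIT; vc=[24]
#7 0x27→b4/s0 L1-HIT; vc=[24]
#8 0xc2→b24/s0 VC-HIT; vc=[4]
#9 0x23→b4/s0 VC-HIT; vc=[24]
#10 0xc2→b24/s0 VC-HIT; vc=[4]
#11 0x85→b16/s0 MISS; vc=[4,24]
#12 0x26→b4/s0 VC-HIT; vc=[16,24]
#13 0x75→b14/s2 MISS; vc=[16,24]

MISSES = 4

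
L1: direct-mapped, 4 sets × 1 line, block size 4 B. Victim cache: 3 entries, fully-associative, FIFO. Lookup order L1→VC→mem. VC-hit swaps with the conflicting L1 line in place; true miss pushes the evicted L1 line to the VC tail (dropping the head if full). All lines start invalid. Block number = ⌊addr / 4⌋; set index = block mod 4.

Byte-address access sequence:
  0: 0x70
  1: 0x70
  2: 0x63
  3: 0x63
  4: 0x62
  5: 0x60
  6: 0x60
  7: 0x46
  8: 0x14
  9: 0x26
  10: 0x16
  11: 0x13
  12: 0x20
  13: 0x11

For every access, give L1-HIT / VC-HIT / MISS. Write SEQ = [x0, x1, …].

SEQ = [MISS, L1-HIT, MISS, L1-HIT, L1-HIT, L1-HIT, L1-HIT, MISS, MISS, MISS, VC-HIT, MISS, MISS, VC-HIT]

  [0] addr=0x70 blk=28 s=0: MISS | VC []
  [1] addr=0x70 blk=28 s=0: L1-HIT | VC []
  [2] addr=0x63 blk=24 s=0: MISS | VC [28]
  [3] addr=0x63 blk=24 s=0: L1-HIT | VC [28]
  [4] addr=0x62 blk=24 s=0: L1-HIT | VC [28]
  [5] addr=0x60 blk=24 s=0: L1-HIT | VC [28]
  [6] addr=0x60 blk=24 s=0: L1-HIT | VC [28]
  [7] addr=0x46 blk=17 s=1: MISS | VC [28]
  [8] addr=0x14 blk=5 s=1: MISS | VC [28, 17]
  [9] addr=0x26 blk=9 s=1: MISS | VC [28, 17, 5]
  [10] addr=0x16 blk=5 s=1: VC-HIT | VC [28, 17, 9]
  [11] addr=0x13 blk=4 s=0: MISS | VC [17, 9, 24]
  [12] addr=0x20 blk=8 s=0: MISS | VC [9, 24, 4]
  [13] addr=0x11 blk=4 s=0: VC-HIT | VC [9, 24, 8]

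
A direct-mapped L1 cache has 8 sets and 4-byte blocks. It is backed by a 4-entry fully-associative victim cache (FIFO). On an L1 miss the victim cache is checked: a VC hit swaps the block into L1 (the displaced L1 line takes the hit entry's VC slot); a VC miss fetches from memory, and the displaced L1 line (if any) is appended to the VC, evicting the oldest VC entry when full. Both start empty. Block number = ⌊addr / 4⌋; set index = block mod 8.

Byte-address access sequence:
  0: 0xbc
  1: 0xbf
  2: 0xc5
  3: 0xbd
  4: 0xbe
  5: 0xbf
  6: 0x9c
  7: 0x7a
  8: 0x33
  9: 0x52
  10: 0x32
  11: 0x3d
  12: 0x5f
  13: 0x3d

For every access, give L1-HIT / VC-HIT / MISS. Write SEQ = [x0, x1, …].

SEQ = [MISS, L1-HIT, MISS, L1-HIT, L1-HIT, L1-HIT, MISS, MISS, MISS, MISS, VC-HIT, MISS, MISS, VC-HIT]

  [0] addr=0xbc blk=47 s=7: MISS | VC []
  [1] addr=0xbf blk=47 s=7: L1-HIT | VC []
  [2] addr=0xc5 blk=49 s=1: MISS | VC []
  [3] addr=0xbd blk=47 s=7: L1-HIT | VC []
  [4] addr=0xbe blk=47 s=7: L1-HIT | VC []
  [5] addr=0xbf blk=47 s=7: L1-HIT | VC []
  [6] addr=0x9c blk=39 s=7: MISS | VC [47]
  [7] addr=0x7a blk=30 s=6: MISS | VC [47]
  [8] addr=0x33 blk=12 s=4: MISS | VC [47]
  [9] addr=0x52 blk=20 s=4: MISS | VC [47, 12]
  [10] addr=0x32 blk=12 s=4: VC-HIT | VC [47, 20]
  [11] addr=0x3d blk=15 s=7: MISS | VC [47, 20, 39]
  [12] addr=0x5f blk=23 s=7: MISS | VC [47, 20, 39, 15]
  [13] addr=0x3d blk=15 s=7: VC-HIT | VC [47, 20, 39, 23]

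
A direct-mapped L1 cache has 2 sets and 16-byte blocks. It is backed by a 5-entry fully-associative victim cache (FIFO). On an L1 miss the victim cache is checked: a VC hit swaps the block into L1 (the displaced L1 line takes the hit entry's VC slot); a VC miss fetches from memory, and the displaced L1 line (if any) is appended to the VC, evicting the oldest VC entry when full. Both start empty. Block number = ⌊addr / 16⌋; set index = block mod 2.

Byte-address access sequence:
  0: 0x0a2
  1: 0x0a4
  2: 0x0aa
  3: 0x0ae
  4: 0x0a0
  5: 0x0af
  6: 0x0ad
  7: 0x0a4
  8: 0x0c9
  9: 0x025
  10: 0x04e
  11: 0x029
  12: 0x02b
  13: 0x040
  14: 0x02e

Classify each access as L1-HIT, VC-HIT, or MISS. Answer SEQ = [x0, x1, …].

  [0] addr=0xa2 blk=10 s=0: MISS | VC []
  [1] addr=0xa4 blk=10 s=0: L1-HIT | VC []
  [2] addr=0xaa blk=10 s=0: L1-HIT | VC []
  [3] addr=0xae blk=10 s=0: L1-HIT | VC []
  [4] addr=0xa0 blk=10 s=0: L1-HIT | VC []
  [5] addr=0xaf blk=10 s=0: L1-HIT | VC []
  [6] addr=0xad blk=10 s=0: L1-HIT | VC []
  [7] addr=0xa4 blk=10 s=0: L1-HIT | VC []
  [8] addr=0xc9 blk=12 s=0: MISS | VC [10]
  [9] addr=0x25 blk=2 s=0: MISS | VC [10, 12]
  [10] addr=0x4e blk=4 s=0: MISS | VC [10, 12, 2]
  [11] addr=0x29 blk=2 s=0: VC-HIT | VC [10, 12, 4]
  [12] addr=0x2b blk=2 s=0: L1-HIT | VC [10, 12, 4]
  [13] addr=0x40 blk=4 s=0: VC-HIT | VC [10, 12, 2]
  [14] addr=0x2e blk=2 s=0: VC-HIT | VC [10, 12, 4]

SEQ = [MISS, L1-HIT, L1-HIT, L1-HIT, L1-HIT, L1-HIT, L1-HIT, L1-HIT, MISS, MISS, MISS, VC-HIT, L1-HIT, VC-HIT, VC-HIT]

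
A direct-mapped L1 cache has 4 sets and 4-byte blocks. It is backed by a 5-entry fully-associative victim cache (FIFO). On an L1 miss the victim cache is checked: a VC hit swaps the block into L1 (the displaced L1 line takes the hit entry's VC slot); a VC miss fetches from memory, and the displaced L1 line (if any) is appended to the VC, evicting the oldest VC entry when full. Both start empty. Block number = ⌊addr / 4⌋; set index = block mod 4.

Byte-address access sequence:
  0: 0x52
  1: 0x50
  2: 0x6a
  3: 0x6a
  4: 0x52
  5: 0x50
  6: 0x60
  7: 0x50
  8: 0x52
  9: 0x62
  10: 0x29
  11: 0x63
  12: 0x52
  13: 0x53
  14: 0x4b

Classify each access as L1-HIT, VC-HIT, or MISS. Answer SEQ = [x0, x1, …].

SEQ = [MISS, L1-HIT, MISS, L1-HIT, L1-HIT, L1-HIT, MISS, VC-HIT, L1-HIT, VC-HIT, MISS, L1-HIT, VC-HIT, L1-HIT, MISS]

0: 0x52 (blk 20, set 0) → MISS  vc=[]
1: 0x50 (blk 20, set 0) → L1-HIT  vc=[]
2: 0x6a (blk 26, set 2) → MISS  vc=[]
3: 0x6a (blk 26, set 2) → L1-HIT  vc=[]
4: 0x52 (blk 20, set 0) → L1-HIT  vc=[]
5: 0x50 (blk 20, set 0) → L1-HIT  vc=[]
6: 0x60 (blk 24, set 0) → MISS  vc=[20]
7: 0x50 (blk 20, set 0) → VC-HIT  vc=[24]
8: 0x52 (blk 20, set 0) → L1-HIT  vc=[24]
9: 0x62 (blk 24, set 0) → VC-HIT  vc=[20]
10: 0x29 (blk 10, set 2) → MISS  vc=[20, 26]
11: 0x63 (blk 24, set 0) → L1-HIT  vc=[20, 26]
12: 0x52 (blk 20, set 0) → VC-HIT  vc=[24, 26]
13: 0x53 (blk 20, set 0) → L1-HIT  vc=[24, 26]
14: 0x4b (blk 18, set 2) → MISS  vc=[24, 26, 10]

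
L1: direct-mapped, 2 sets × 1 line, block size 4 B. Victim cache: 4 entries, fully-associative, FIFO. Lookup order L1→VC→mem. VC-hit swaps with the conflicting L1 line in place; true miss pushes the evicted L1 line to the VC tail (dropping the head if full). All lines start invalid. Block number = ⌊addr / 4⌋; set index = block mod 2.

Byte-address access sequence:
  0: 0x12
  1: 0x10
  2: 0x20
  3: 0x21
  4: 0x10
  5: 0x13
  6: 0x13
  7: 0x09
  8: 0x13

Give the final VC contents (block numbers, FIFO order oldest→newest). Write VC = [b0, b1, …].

VC = [8, 2]

#0 0x12→b4/s0 MISS; vc=[]
#1 0x10→b4/s0 L1-HIT; vc=[]
#2 0x20→b8/s0 MISS; vc=[4]
#3 0x21→b8/s0 L1-HIT; vc=[4]
#4 0x10→b4/s0 VC-HIT; vc=[8]
#5 0x13→b4/s0 L1-HIT; vc=[8]
#6 0x13→b4/s0 L1-HIT; vc=[8]
#7 0x9→b2/s0 MISS; vc=[8,4]
#8 0x13→b4/s0 VC-HIT; vc=[8,2]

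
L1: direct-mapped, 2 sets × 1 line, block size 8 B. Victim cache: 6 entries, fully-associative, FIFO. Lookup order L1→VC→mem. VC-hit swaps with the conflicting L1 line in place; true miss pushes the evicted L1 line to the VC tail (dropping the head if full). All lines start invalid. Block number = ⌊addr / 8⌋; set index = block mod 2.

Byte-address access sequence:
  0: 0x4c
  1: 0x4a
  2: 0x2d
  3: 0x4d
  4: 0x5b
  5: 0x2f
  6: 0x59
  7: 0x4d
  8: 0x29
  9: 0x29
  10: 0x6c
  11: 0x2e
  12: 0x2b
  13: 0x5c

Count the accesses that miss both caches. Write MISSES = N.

  [0] addr=0x4c blk=9 s=1: MISS | VC []
  [1] addr=0x4a blk=9 s=1: L1-HIT | VC []
  [2] addr=0x2d blk=5 s=1: MISS | VC [9]
  [3] addr=0x4d blk=9 s=1: VC-HIT | VC [5]
  [4] addr=0x5b blk=11 s=1: MISS | VC [5, 9]
  [5] addr=0x2f blk=5 s=1: VC-HIT | VC [11, 9]
  [6] addr=0x59 blk=11 s=1: VC-HIT | VC [5, 9]
  [7] addr=0x4d blk=9 s=1: VC-HIT | VC [5, 11]
  [8] addr=0x29 blk=5 s=1: VC-HIT | VC [9, 11]
  [9] addr=0x29 blk=5 s=1: L1-HIT | VC [9, 11]
  [10] addr=0x6c blk=13 s=1: MISS | VC [9, 11, 5]
  [11] addr=0x2e blk=5 s=1: VC-HIT | VC [9, 11, 13]
  [12] addr=0x2b blk=5 s=1: L1-HIT | VC [9, 11, 13]
  [13] addr=0x5c blk=11 s=1: VC-HIT | VC [9, 5, 13]

MISSES = 4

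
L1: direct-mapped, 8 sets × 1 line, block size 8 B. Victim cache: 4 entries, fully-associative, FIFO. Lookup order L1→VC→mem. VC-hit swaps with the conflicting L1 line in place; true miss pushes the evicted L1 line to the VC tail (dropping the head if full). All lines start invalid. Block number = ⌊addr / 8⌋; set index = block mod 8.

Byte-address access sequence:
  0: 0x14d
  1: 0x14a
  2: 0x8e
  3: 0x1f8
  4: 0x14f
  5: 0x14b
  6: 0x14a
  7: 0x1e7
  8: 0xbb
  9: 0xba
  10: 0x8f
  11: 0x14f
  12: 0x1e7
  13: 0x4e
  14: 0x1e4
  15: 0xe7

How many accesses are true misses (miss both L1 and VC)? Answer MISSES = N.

  [0] addr=0x14d blk=41 s=1: MISS | VC []
  [1] addr=0x14a blk=41 s=1: L1-HIT | VC []
  [2] addr=0x8e blk=17 s=1: MISS | VC [41]
  [3] addr=0x1f8 blk=63 s=7: MISS | VC [41]
  [4] addr=0x14f blk=41 s=1: VC-HIT | VC [17]
  [5] addr=0x14b blk=41 s=1: L1-HIT | VC [17]
  [6] addr=0x14a blk=41 s=1: L1-HIT | VC [17]
  [7] addr=0x1e7 blk=60 s=4: MISS | VC [17]
  [8] addr=0xbb blk=23 s=7: MISS | VC [17, 63]
  [9] addr=0xba blk=23 s=7: L1-HIT | VC [17, 63]
  [10] addr=0x8f blk=17 s=1: VC-HIT | VC [41, 63]
  [11] addr=0x14f blk=41 s=1: VC-HIT | VC [17, 63]
  [12] addr=0x1e7 blk=60 s=4: L1-HIT | VC [17, 63]
  [13] addr=0x4e blk=9 s=1: MISS | VC [17, 63, 41]
  [14] addr=0x1e4 blk=60 s=4: L1-HIT | VC [17, 63, 41]
  [15] addr=0xe7 blk=28 s=4: MISS | VC [17, 63, 41, 60]

MISSES = 7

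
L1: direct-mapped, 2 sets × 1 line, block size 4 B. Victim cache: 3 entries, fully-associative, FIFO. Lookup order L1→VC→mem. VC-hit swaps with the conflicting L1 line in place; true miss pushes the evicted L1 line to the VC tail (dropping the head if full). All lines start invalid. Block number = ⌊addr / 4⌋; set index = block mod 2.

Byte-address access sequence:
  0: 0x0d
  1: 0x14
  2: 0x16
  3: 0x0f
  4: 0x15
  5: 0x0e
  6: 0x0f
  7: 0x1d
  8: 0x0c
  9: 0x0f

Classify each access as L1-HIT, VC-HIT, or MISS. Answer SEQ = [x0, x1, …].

#0 0xd→b3/s1 MISS; vc=[]
#1 0x14→b5/s1 MISS; vc=[3]
#2 0x16→b5/s1 L1-HIT; vc=[3]
#3 0xf→b3/s1 VC-HIT; vc=[5]
#4 0x15→b5/s1 VC-HIT; vc=[3]
#5 0xe→b3/s1 VC-HIT; vc=[5]
#6 0xf→b3/s1 L1-HIT; vc=[5]
#7 0x1d→b7/s1 MISS; vc=[5,3]
#8 0xc→b3/s1 VC-HIT; vc=[5,7]
#9 0xf→b3/s1 L1-HIT; vc=[5,7]

SEQ = [MISS, MISS, L1-HIT, VC-HIT, VC-HIT, VC-HIT, L1-HIT, MISS, VC-HIT, L1-HIT]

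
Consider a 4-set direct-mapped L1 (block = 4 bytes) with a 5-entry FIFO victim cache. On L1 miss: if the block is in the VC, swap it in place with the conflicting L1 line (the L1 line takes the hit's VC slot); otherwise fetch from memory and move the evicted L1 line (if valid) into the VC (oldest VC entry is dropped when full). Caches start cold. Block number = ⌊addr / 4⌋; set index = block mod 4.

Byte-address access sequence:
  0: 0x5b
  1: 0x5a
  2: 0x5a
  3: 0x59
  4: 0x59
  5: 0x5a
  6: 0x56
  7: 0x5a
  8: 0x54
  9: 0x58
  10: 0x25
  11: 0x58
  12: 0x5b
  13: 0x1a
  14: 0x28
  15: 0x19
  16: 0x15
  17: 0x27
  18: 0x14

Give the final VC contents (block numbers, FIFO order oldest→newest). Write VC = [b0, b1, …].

#0 0x5b→b22/s2 MISS; vc=[]
#1 0x5a→b22/s2 L1-HIT; vc=[]
#2 0x5a→b22/s2 L1-HIT; vc=[]
#3 0x59→b22/s2 L1-HIT; vc=[]
#4 0x59→b22/s2 L1-HIT; vc=[]
#5 0x5a→b22/s2 L1-HIT; vc=[]
#6 0x56→b21/s1 MISS; vc=[]
#7 0x5a→b22/s2 L1-HIT; vc=[]
#8 0x54→b21/s1 L1-HIT; vc=[]
#9 0x58→b22/s2 L1-HIT; vc=[]
#10 0x25→b9/s1 MISS; vc=[21]
#11 0x58→b22/s2 L1-HIT; vc=[21]
#12 0x5b→b22/s2 L1-HIT; vc=[21]
#13 0x1a→b6/s2 MISS; vc=[21,22]
#14 0x28→b10/s2 MISS; vc=[21,22,6]
#15 0x19→b6/s2 VC-HIT; vc=[21,22,10]
#16 0x15→b5/s1 MISS; vc=[21,22,10,9]
#17 0x27→b9/s1 VC-HIT; vc=[21,22,10,5]
#18 0x14→b5/s1 VC-HIT; vc=[21,22,10,9]

VC = [21, 22, 10, 9]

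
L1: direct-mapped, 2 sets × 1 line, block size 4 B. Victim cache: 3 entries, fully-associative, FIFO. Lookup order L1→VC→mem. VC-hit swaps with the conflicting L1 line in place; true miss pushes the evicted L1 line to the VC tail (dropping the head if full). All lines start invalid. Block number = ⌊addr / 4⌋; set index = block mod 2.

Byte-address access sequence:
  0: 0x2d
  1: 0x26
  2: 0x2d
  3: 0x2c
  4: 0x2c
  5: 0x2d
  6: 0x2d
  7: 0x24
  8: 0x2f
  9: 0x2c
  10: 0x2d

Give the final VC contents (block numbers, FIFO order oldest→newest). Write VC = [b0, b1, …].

VC = [9]

#0 0x2d→b11/s1 MISS; vc=[]
#1 0x26→b9/s1 MISS; vc=[11]
#2 0x2d→b11/s1 VC-HIT; vc=[9]
#3 0x2c→b11/s1 L1-HIT; vc=[9]
#4 0x2c→b11/s1 L1-HIT; vc=[9]
#5 0x2d→b11/s1 L1-HIT; vc=[9]
#6 0x2d→b11/s1 L1-HIT; vc=[9]
#7 0x24→b9/s1 VC-HIT; vc=[11]
#8 0x2f→b11/s1 VC-HIT; vc=[9]
#9 0x2c→b11/s1 L1-HIT; vc=[9]
#10 0x2d→b11/s1 L1-HIT; vc=[9]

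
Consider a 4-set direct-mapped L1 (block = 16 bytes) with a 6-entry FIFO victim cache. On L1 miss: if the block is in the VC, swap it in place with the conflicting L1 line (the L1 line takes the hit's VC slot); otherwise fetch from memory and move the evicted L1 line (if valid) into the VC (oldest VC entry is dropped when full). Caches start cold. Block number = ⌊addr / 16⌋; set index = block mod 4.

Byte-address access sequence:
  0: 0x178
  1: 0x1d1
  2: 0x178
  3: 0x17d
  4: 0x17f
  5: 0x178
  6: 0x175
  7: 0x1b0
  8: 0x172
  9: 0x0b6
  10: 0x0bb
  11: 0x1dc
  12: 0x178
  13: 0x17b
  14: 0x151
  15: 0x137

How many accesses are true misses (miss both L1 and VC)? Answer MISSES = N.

MISSES = 6

#0 0x178→b23/s3 MISS; vc=[]
#1 0x1d1→b29/s1 MISS; vc=[]
#2 0x178→b23/s3 L1-HIT; vc=[]
#3 0x17d→b23/s3 L1-HIT; vc=[]
#4 0x17f→b23/s3 L1-HIT; vc=[]
#5 0x178→b23/s3 L1-HIT; vc=[]
#6 0x175→b23/s3 L1-HIT; vc=[]
#7 0x1b0→b27/s3 MISS; vc=[23]
#8 0x172→b23/s3 VC-HIT; vc=[27]
#9 0xb6→b11/s3 MISS; vc=[27,23]
#10 0xbb→b11/s3 L1-HIT; vc=[27,23]
#11 0x1dc→b29/s1 L1-HIT; vc=[27,23]
#12 0x178→b23/s3 VC-HIT; vc=[27,11]
#13 0x17b→b23/s3 L1-HIT; vc=[27,11]
#14 0x151→b21/s1 MISS; vc=[27,11,29]
#15 0x137→b19/s3 MISS; vc=[27,11,29,23]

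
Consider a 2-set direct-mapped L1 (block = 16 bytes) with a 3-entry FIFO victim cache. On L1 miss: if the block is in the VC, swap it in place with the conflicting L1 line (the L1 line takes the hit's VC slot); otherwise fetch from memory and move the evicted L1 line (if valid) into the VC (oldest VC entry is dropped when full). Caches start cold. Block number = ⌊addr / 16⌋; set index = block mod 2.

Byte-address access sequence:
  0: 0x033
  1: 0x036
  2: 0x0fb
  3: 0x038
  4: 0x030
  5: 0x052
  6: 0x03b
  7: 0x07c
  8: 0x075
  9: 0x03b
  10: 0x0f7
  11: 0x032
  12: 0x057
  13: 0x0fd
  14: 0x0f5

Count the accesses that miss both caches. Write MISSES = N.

MISSES = 4

0: 0x33 (blk 3, set 1) → MISS  vc=[]
1: 0x36 (blk 3, set 1) → L1-HIT  vc=[]
2: 0xfb (blk 15, set 1) → MISS  vc=[3]
3: 0x38 (blk 3, set 1) → VC-HIT  vc=[15]
4: 0x30 (blk 3, set 1) → L1-HIT  vc=[15]
5: 0x52 (blk 5, set 1) → MISS  vc=[15, 3]
6: 0x3b (blk 3, set 1) → VC-HIT  vc=[15, 5]
7: 0x7c (blk 7, set 1) → MISS  vc=[15, 5, 3]
8: 0x75 (blk 7, set 1) → L1-HIT  vc=[15, 5, 3]
9: 0x3b (blk 3, set 1) → VC-HIT  vc=[15, 5, 7]
10: 0xf7 (blk 15, set 1) → VC-HIT  vc=[3, 5, 7]
11: 0x32 (blk 3, set 1) → VC-HIT  vc=[15, 5, 7]
12: 0x57 (blk 5, set 1) → VC-HIT  vc=[15, 3, 7]
13: 0xfd (blk 15, set 1) → VC-HIT  vc=[5, 3, 7]
14: 0xf5 (blk 15, set 1) → L1-HIT  vc=[5, 3, 7]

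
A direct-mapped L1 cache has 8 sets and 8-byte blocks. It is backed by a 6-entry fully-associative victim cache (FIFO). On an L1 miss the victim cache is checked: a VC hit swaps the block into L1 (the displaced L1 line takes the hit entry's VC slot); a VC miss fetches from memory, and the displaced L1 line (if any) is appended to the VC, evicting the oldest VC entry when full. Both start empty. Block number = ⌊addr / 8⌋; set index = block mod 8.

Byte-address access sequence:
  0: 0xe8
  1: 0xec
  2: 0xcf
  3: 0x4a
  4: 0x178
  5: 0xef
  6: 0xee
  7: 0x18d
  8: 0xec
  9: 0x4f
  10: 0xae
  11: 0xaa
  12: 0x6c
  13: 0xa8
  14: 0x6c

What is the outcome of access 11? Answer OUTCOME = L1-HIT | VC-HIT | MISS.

0: 0xe8 (blk 29, set 5) → MISS  vc=[]
1: 0xec (blk 29, set 5) → L1-HIT  vc=[]
2: 0xcf (blk 25, set 1) → MISS  vc=[]
3: 0x4a (blk 9, set 1) → MISS  vc=[25]
4: 0x178 (blk 47, set 7) → MISS  vc=[25]
5: 0xef (blk 29, set 5) → L1-HIT  vc=[25]
6: 0xee (blk 29, set 5) → L1-HIT  vc=[25]
7: 0x18d (blk 49, set 1) → MISS  vc=[25, 9]
8: 0xec (blk 29, set 5) → L1-HIT  vc=[25, 9]
9: 0x4f (blk 9, set 1) → VC-HIT  vc=[25, 49]
10: 0xae (blk 21, set 5) → MISS  vc=[25, 49, 29]
11: 0xaa (blk 21, set 5) → L1-HIT  vc=[25, 49, 29]
12: 0x6c (blk 13, set 5) → MISS  vc=[25, 49, 29, 21]
13: 0xa8 (blk 21, set 5) → VC-HIT  vc=[25, 49, 29, 13]
14: 0x6c (blk 13, set 5) → VC-HIT  vc=[25, 49, 29, 21]

OUTCOME = L1-HIT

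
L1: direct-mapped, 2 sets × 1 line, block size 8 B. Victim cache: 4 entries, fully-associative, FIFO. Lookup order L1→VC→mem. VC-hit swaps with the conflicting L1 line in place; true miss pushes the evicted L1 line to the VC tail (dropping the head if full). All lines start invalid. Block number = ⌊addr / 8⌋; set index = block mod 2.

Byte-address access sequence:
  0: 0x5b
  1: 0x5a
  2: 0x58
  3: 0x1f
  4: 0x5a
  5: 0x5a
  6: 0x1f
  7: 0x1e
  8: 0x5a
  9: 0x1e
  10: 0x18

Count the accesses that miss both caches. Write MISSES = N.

MISSES = 2

#0 0x5b→b11/s1 MISS; vc=[]
#1 0x5a→b11/s1 L1-HIT; vc=[]
#2 0x58→b11/s1 L1-HIT; vc=[]
#3 0x1f→b3/s1 MISS; vc=[11]
#4 0x5a→b11/s1 VC-HIT; vc=[3]
#5 0x5a→b11/s1 L1-HIT; vc=[3]
#6 0x1f→b3/s1 VC-HIT; vc=[11]
#7 0x1e→b3/s1 L1-HIT; vc=[11]
#8 0x5a→b11/s1 VC-HIT; vc=[3]
#9 0x1e→b3/s1 VC-HIT; vc=[11]
#10 0x18→b3/s1 L1-HIT; vc=[11]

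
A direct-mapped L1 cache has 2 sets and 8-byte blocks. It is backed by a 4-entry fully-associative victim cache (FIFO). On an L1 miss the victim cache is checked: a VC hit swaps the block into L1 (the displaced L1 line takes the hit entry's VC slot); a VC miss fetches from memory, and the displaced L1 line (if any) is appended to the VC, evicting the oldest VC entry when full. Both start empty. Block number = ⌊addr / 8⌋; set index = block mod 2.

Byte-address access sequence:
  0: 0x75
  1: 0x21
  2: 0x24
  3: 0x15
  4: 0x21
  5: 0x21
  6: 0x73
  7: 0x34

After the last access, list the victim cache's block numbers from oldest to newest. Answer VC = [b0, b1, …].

  [0] addr=0x75 blk=14 s=0: MISS | VC []
  [1] addr=0x21 blk=4 s=0: MISS | VC [14]
  [2] addr=0x24 blk=4 s=0: L1-HIT | VC [14]
  [3] addr=0x15 blk=2 s=0: MISS | VC [14, 4]
  [4] addr=0x21 blk=4 s=0: VC-HIT | VC [14, 2]
  [5] addr=0x21 blk=4 s=0: L1-HIT | VC [14, 2]
  [6] addr=0x73 blk=14 s=0: VC-HIT | VC [4, 2]
  [7] addr=0x34 blk=6 s=0: MISS | VC [4, 2, 14]

VC = [4, 2, 14]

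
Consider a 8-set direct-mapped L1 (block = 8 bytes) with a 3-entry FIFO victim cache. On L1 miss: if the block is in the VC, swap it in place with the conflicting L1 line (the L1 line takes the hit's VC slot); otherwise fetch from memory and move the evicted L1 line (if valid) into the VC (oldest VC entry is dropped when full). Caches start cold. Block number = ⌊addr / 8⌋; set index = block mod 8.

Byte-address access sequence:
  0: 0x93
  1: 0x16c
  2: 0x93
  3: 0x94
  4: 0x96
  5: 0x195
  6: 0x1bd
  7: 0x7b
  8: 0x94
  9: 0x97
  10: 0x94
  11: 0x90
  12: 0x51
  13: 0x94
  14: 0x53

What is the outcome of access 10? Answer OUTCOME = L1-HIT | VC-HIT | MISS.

OUTCOME = L1-HIT

#0 0x93→b18/s2 MISS; vc=[]
#1 0x16c→b45/s5 MISS; vc=[]
#2 0x93→b18/s2 L1-HIT; vc=[]
#3 0x94→b18/s2 L1-HIT; vc=[]
#4 0x96→b18/s2 L1-HIT; vc=[]
#5 0x195→b50/s2 MISS; vc=[18]
#6 0x1bd→b55/s7 MISS; vc=[18]
#7 0x7b→b15/s7 MISS; vc=[18,55]
#8 0x94→b18/s2 VC-HIT; vc=[50,55]
#9 0x97→b18/s2 L1-HIT; vc=[50,55]
#10 0x94→b18/s2 L1-HIT; vc=[50,55]
#11 0x90→b18/s2 L1-HIT; vc=[50,55]
#12 0x51→b10/s2 MISS; vc=[50,55,18]
#13 0x94→b18/s2 VC-HIT; vc=[50,55,10]
#14 0x53→b10/s2 VC-HIT; vc=[50,55,18]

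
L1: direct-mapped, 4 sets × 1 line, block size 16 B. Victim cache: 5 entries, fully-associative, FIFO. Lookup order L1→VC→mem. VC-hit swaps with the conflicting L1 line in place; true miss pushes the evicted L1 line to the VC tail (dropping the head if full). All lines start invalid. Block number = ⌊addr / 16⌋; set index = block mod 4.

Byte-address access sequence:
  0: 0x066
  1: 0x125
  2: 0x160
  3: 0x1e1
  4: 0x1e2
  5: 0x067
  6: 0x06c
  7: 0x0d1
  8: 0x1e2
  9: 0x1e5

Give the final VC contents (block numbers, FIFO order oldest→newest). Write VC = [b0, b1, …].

  [0] addr=0x66 blk=6 s=2: MISS | VC []
  [1] addr=0x125 blk=18 s=2: MISS | VC [6]
  [2] addr=0x160 blk=22 s=2: MISS | VC [6, 18]
  [3] addr=0x1e1 blk=30 s=2: MISS | VC [6, 18, 22]
  [4] addr=0x1e2 blk=30 s=2: L1-HIT | VC [6, 18, 22]
  [5] addr=0x67 blk=6 s=2: VC-HIT | VC [30, 18, 22]
  [6] addr=0x6c blk=6 s=2: L1-HIT | VC [30, 18, 22]
  [7] addr=0xd1 blk=13 s=1: MISS | VC [30, 18, 22]
  [8] addr=0x1e2 blk=30 s=2: VC-HIT | VC [6, 18, 22]
  [9] addr=0x1e5 blk=30 s=2: L1-HIT | VC [6, 18, 22]

VC = [6, 18, 22]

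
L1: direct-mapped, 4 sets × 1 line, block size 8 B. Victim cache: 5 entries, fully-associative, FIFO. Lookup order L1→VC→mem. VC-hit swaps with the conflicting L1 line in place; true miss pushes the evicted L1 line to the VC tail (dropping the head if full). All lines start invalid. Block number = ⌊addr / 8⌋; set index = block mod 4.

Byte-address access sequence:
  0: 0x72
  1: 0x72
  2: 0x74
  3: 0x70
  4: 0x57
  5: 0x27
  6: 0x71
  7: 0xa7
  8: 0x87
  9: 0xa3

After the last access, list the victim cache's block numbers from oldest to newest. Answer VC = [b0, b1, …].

VC = [10, 4, 16]

#0 0x72→b14/s2 MISS; vc=[]
#1 0x72→b14/s2 L1-HIT; vc=[]
#2 0x74→b14/s2 L1-HIT; vc=[]
#3 0x70→b14/s2 L1-HIT; vc=[]
#4 0x57→b10/s2 MISS; vc=[14]
#5 0x27→b4/s0 MISS; vc=[14]
#6 0x71→b14/s2 VC-HIT; vc=[10]
#7 0xa7→b20/s0 MISS; vc=[10,4]
#8 0x87→b16/s0 MISS; vc=[10,4,20]
#9 0xa3→b20/s0 VC-HIT; vc=[10,4,16]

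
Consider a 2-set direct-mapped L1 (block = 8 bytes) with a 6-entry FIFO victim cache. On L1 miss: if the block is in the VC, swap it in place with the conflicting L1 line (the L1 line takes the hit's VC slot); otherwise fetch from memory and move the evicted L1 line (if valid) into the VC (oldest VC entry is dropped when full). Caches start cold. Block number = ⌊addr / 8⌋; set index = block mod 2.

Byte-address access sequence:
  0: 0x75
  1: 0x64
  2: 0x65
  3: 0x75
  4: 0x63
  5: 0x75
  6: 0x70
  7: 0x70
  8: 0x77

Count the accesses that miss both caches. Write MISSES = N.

#0 0x75→b14/s0 MISS; vc=[]
#1 0x64→b12/s0 MISS; vc=[14]
#2 0x65→b12/s0 L1-HIT; vc=[14]
#3 0x75→b14/s0 VC-HIT; vc=[12]
#4 0x63→b12/s0 VC-HIT; vc=[14]
#5 0x75→b14/s0 VC-HIT; vc=[12]
#6 0x70→b14/s0 L1-HIT; vc=[12]
#7 0x70→b14/s0 L1-HIT; vc=[12]
#8 0x77→b14/s0 L1-HIT; vc=[12]

MISSES = 2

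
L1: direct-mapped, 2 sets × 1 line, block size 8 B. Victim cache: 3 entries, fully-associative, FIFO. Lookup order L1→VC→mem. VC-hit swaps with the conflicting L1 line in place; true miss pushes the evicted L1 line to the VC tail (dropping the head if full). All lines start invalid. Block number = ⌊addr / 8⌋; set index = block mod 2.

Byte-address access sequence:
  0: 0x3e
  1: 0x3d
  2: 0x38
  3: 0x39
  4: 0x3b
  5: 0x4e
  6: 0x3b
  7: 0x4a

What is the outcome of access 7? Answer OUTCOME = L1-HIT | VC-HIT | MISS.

OUTCOME = VC-HIT

0: 0x3e (blk 7, set 1) → MISS  vc=[]
1: 0x3d (blk 7, set 1) → L1-HIT  vc=[]
2: 0x38 (blk 7, set 1) → L1-HIT  vc=[]
3: 0x39 (blk 7, set 1) → L1-HIT  vc=[]
4: 0x3b (blk 7, set 1) → L1-HIT  vc=[]
5: 0x4e (blk 9, set 1) → MISS  vc=[7]
6: 0x3b (blk 7, set 1) → VC-HIT  vc=[9]
7: 0x4a (blk 9, set 1) → VC-HIT  vc=[7]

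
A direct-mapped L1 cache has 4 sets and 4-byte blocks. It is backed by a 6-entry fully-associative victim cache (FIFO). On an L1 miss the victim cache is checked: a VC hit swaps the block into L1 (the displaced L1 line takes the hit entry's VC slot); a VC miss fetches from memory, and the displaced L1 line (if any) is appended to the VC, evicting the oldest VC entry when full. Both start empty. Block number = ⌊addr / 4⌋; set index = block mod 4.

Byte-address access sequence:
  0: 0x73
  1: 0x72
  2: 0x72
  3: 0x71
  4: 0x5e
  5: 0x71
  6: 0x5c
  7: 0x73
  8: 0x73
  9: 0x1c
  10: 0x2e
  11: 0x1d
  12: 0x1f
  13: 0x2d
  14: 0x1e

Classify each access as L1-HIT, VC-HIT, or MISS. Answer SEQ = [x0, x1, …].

SEQ = [MISS, L1-HIT, L1-HIT, L1-HIT, MISS, L1-HIT, L1-HIT, L1-HIT, L1-HIT, MISS, MISS, VC-HIT, L1-HIT, VC-HIT, VC-HIT]

  [0] addr=0x73 blk=28 s=0: MISS | VC []
  [1] addr=0x72 blk=28 s=0: L1-HIT | VC []
  [2] addr=0x72 blk=28 s=0: L1-HIT | VC []
  [3] addr=0x71 blk=28 s=0: L1-HIT | VC []
  [4] addr=0x5e blk=23 s=3: MISS | VC []
  [5] addr=0x71 blk=28 s=0: L1-HIT | VC []
  [6] addr=0x5c blk=23 s=3: L1-HIT | VC []
  [7] addr=0x73 blk=28 s=0: L1-HIT | VC []
  [8] addr=0x73 blk=28 s=0: L1-HIT | VC []
  [9] addr=0x1c blk=7 s=3: MISS | VC [23]
  [10] addr=0x2e blk=11 s=3: MISS | VC [23, 7]
  [11] addr=0x1d blk=7 s=3: VC-HIT | VC [23, 11]
  [12] addr=0x1f blk=7 s=3: L1-HIT | VC [23, 11]
  [13] addr=0x2d blk=11 s=3: VC-HIT | VC [23, 7]
  [14] addr=0x1e blk=7 s=3: VC-HIT | VC [23, 11]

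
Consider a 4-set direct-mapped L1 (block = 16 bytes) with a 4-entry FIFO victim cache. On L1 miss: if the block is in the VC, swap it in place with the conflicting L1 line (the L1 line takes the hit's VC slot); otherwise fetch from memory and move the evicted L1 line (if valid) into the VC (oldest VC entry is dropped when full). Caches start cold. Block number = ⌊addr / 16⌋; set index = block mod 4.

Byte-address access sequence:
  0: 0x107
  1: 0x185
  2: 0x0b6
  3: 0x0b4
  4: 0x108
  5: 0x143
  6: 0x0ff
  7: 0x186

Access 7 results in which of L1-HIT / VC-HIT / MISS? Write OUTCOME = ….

OUTCOME = VC-HIT

0: 0x107 (blk 16, set 0) → MISS  vc=[]
1: 0x185 (blk 24, set 0) → MISS  vc=[16]
2: 0xb6 (blk 11, set 3) → MISS  vc=[16]
3: 0xb4 (blk 11, set 3) → L1-HIT  vc=[16]
4: 0x108 (blk 16, set 0) → VC-HIT  vc=[24]
5: 0x143 (blk 20, set 0) → MISS  vc=[24, 16]
6: 0xff (blk 15, set 3) → MISS  vc=[24, 16, 11]
7: 0x186 (blk 24, set 0) → VC-HIT  vc=[20, 16, 11]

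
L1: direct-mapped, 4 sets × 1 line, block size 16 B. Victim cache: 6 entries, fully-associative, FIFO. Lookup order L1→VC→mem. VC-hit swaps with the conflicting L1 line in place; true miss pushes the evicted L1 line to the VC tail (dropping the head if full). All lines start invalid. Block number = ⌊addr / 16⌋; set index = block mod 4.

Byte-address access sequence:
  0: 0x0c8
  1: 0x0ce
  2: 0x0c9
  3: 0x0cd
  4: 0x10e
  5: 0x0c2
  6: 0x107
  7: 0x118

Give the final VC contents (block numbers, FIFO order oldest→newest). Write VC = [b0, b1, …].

0: 0xc8 (blk 12, set 0) → MISS  vc=[]
1: 0xce (blk 12, set 0) → L1-HIT  vc=[]
2: 0xc9 (blk 12, set 0) → L1-HIT  vc=[]
3: 0xcd (blk 12, set 0) → L1-HIT  vc=[]
4: 0x10e (blk 16, set 0) → MISS  vc=[12]
5: 0xc2 (blk 12, set 0) → VC-HIT  vc=[16]
6: 0x107 (blk 16, set 0) → VC-HIT  vc=[12]
7: 0x118 (blk 17, set 1) → MISS  vc=[12]

VC = [12]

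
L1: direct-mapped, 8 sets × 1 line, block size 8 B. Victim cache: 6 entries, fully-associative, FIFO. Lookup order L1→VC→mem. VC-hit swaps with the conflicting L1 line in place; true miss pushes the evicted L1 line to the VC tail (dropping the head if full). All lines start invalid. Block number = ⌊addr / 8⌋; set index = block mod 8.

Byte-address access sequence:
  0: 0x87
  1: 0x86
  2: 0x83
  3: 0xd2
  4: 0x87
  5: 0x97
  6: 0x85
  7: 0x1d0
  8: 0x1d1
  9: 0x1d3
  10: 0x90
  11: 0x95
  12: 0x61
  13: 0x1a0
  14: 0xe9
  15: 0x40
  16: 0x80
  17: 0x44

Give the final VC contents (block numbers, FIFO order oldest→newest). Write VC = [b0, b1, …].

0: 0x87 (blk 16, set 0) → MISS  vc=[]
1: 0x86 (blk 16, set 0) → L1-HIT  vc=[]
2: 0x83 (blk 16, set 0) → L1-HIT  vc=[]
3: 0xd2 (blk 26, set 2) → MISS  vc=[]
4: 0x87 (blk 16, set 0) → L1-HIT  vc=[]
5: 0x97 (blk 18, set 2) → MISS  vc=[26]
6: 0x85 (blk 16, set 0) → L1-HIT  vc=[26]
7: 0x1d0 (blk 58, set 2) → MISS  vc=[26, 18]
8: 0x1d1 (blk 58, set 2) → L1-HIT  vc=[26, 18]
9: 0x1d3 (blk 58, set 2) → L1-HIT  vc=[26, 18]
10: 0x90 (blk 18, set 2) → VC-HIT  vc=[26, 58]
11: 0x95 (blk 18, set 2) → L1-HIT  vc=[26, 58]
12: 0x61 (blk 12, set 4) → MISS  vc=[26, 58]
13: 0x1a0 (blk 52, set 4) → MISS  vc=[26, 58, 12]
14: 0xe9 (blk 29, set 5) → MISS  vc=[26, 58, 12]
15: 0x40 (blk 8, set 0) → MISS  vc=[26, 58, 12, 16]
16: 0x80 (blk 16, set 0) → VC-HIT  vc=[26, 58, 12, 8]
17: 0x44 (blk 8, set 0) → VC-HIT  vc=[26, 58, 12, 16]

VC = [26, 58, 12, 16]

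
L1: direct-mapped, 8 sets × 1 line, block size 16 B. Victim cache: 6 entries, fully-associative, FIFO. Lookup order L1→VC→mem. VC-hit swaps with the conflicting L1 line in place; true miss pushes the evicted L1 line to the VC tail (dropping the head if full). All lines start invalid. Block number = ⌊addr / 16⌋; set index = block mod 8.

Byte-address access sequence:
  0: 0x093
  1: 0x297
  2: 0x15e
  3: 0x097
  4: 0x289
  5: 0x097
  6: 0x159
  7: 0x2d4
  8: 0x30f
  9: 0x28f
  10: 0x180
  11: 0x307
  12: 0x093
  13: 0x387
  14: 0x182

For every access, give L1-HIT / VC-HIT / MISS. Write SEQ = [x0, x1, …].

  [0] addr=0x93 blk=9 s=1: MISS | VC []
  [1] addr=0x297 blk=41 s=1: MISS | VC [9]
  [2] addr=0x15e blk=21 s=5: MISS | VC [9]
  [3] addr=0x97 blk=9 s=1: VC-HIT | VC [41]
  [4] addr=0x289 blk=40 s=0: MISS | VC [41]
  [5] addr=0x97 blk=9 s=1: L1-HIT | VC [41]
  [6] addr=0x159 blk=21 s=5: L1-HIT | VC [41]
  [7] addr=0x2d4 blk=45 s=5: MISS | VC [41, 21]
  [8] addr=0x30f blk=48 s=0: MISS | VC [41, 21, 40]
  [9] addr=0x28f blk=40 s=0: VC-HIT | VC [41, 21, 48]
  [10] addr=0x180 blk=24 s=0: MISS | VC [41, 21, 48, 40]
  [11] addr=0x307 blk=48 s=0: VC-HIT | VC [41, 21, 24, 40]
  [12] addr=0x93 blk=9 s=1: L1-HIT | VC [41, 21, 24, 40]
  [13] addr=0x387 blk=56 s=0: MISS | VC [41, 21, 24, 40, 48]
  [14] addr=0x182 blk=24 s=0: VC-HIT | VC [41, 21, 56, 40, 48]

SEQ = [MISS, MISS, MISS, VC-HIT, MISS, L1-HIT, L1-HIT, MISS, MISS, VC-HIT, MISS, VC-HIT, L1-HIT, MISS, VC-HIT]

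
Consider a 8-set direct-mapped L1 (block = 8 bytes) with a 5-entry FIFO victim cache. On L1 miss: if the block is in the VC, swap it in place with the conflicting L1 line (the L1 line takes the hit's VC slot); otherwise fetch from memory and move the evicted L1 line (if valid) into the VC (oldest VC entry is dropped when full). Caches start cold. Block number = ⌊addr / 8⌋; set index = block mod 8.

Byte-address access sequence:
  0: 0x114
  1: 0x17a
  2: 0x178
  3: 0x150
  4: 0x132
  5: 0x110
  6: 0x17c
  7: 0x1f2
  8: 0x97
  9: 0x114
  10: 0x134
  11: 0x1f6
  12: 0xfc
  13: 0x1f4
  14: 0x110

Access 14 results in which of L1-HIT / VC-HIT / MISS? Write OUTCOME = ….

0: 0x114 (blk 34, set 2) → MISS  vc=[]
1: 0x17a (blk 47, set 7) → MISS  vc=[]
2: 0x178 (blk 47, set 7) → L1-HIT  vc=[]
3: 0x150 (blk 42, set 2) → MISS  vc=[34]
4: 0x132 (blk 38, set 6) → MISS  vc=[34]
5: 0x110 (blk 34, set 2) → VC-HIT  vc=[42]
6: 0x17c (blk 47, set 7) → L1-HIT  vc=[42]
7: 0x1f2 (blk 62, set 6) → MISS  vc=[42, 38]
8: 0x97 (blk 18, set 2) → MISS  vc=[42, 38, 34]
9: 0x114 (blk 34, set 2) → VC-HIT  vc=[42, 38, 18]
10: 0x134 (blk 38, set 6) → VC-HIT  vc=[42, 62, 18]
11: 0x1f6 (blk 62, set 6) → VC-HIT  vc=[42, 38, 18]
12: 0xfc (blk 31, set 7) → MISS  vc=[42, 38, 18, 47]
13: 0x1f4 (blk 62, set 6) → L1-HIT  vc=[42, 38, 18, 47]
14: 0x110 (blk 34, set 2) → L1-HIT  vc=[42, 38, 18, 47]

OUTCOME = L1-HIT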